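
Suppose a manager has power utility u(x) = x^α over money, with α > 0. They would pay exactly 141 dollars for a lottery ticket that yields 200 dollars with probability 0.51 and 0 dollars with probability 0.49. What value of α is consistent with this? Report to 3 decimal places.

α ≈ 1.926

The lottery's expected utility is 0.51·u(200) + 0.49·u(0) = 0.51·200^α (since u(0) = 0 for α > 0).
Setting u(141) equal to that: 141^α = 0.51·200^α ⇒ (141/200)^α = 0.51.
Taking logs: α·ln(141/200) = ln(0.51), so α = -0.673345 / -0.349557 ≈ 1.926.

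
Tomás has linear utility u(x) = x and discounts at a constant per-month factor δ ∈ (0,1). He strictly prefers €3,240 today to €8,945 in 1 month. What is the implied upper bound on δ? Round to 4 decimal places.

Comparing present values: 3240 > δ·8945.
So δ < 3240/8945 = 0.36221.

δ < 0.3622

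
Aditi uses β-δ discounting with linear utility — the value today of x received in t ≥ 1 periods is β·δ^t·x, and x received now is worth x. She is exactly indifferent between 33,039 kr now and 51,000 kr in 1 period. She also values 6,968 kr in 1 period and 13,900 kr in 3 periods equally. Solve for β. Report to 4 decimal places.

The second indifference involves only future payoffs, so β cancels: β·δ^1·6968 = β·δ^3·13900, giving δ^2 = 6968/13900 = 0.50129, so δ = 0.70802.
The first indifference: 33039 = β·δ·51000, so β = 33039/(δ·51000) = 33039/(0.70802·51000) ≈ 0.9150.

β ≈ 0.9150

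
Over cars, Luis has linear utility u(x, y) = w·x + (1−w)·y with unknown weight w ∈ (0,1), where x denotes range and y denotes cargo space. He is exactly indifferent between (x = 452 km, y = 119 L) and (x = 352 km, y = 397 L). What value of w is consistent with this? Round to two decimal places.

w = 0.74

Equating utilities: w·452 + (1−w)·119 = w·352 + (1−w)·397.
w·(452−352) = (1−w)·(397−119), i.e. w·100 = (1−w)·278.
Hence w = 278/(100+278) = 278/378 = 0.74.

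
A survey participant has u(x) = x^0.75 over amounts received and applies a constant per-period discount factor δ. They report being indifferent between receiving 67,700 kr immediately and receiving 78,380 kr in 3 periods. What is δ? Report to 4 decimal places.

δ ≈ 0.9640

The payoff in 3 periods is discounted by δ^3, so u(67700) = δ^3·u(78380) and δ^3 = u(67700)/u(78380).
Since u(x) = x^0.75, δ^3 = (67700/78380)^0.75 = 0.86374^0.75 = 0.89596.
Taking the cube root: δ = 0.89596^(1/3) ≈ 0.9640.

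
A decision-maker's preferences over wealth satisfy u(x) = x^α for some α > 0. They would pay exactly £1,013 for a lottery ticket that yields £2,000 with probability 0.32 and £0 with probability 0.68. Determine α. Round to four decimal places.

α ≈ 1.6751

The lottery's expected utility is 0.32·u(2000) + 0.68·u(0) = 0.32·2000^α (since u(0) = 0 for α > 0).
Indifference: 1013^α = 0.32·2000^α, so (1013/2000)^α = 0.32.
α = ln(0.32) / ln(1013/2000) = -1.1394343/-0.6802310 ≈ 1.6751.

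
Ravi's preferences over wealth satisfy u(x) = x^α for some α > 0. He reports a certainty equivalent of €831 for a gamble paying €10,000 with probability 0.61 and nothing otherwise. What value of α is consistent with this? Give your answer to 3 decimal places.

α ≈ 0.199

The lottery's expected utility is 0.61·u(10000) + 0.39·u(0) = 0.61·10000^α (since u(0) = 0 for α > 0).
Indifference: 831^α = 0.61·10000^α, so (831/10000)^α = 0.61.
Taking logs: α·ln(831/10000) = ln(0.61), so α = -0.494296 / -2.487711 ≈ 0.199.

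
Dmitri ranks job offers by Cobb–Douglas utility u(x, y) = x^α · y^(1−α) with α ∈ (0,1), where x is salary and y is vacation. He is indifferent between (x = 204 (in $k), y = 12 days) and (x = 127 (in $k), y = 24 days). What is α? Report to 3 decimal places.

α ≈ 0.594

The Cobb–Douglas utilities coincide, so 204^α·12^(1−α) = 127^α·24^(1−α).
Taking logs: α·ln 204 + (1−α)·ln 12 = α·ln 127 + (1−α)·ln 24, i.e. α·0.473933 = (1−α)·0.693147.
Thus α·(1.167080) = 0.693147, so α = 0.693147/1.167080 ≈ 0.594.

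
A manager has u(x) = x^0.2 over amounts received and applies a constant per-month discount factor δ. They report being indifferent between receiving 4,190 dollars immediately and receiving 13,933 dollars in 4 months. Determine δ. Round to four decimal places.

δ ≈ 0.9417

Equating discounted utilities: u(4190) = δ^4·u(13933) ⇒ δ^4 = u(4190)/u(13933).
Since u(x) = x^0.2, δ^4 = (4190/13933)^0.2 = 0.30072^0.2 = 0.78638.
Taking the 4th root: δ = 0.78638^(1/4) ≈ 0.9417.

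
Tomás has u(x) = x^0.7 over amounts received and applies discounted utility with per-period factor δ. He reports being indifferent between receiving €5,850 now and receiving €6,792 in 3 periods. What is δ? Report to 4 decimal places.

δ ≈ 0.9658

The payoff in 3 periods is discounted by δ^3, so u(5850) = δ^3·u(6792) and δ^3 = u(5850)/u(6792).
With u(x) = x^0.7: δ^3 = 5850^0.7/6792^0.7 = (5850/6792)^0.7 = 0.90076.
So δ = 0.90076^(1/3) ≈ 0.9658.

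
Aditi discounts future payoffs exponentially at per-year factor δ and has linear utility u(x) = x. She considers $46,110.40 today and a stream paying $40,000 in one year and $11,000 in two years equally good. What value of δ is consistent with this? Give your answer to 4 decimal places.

Equating present values: 46110.40 = 40000δ + 11000δ².
So 11000δ² + 40000δ − 46110.40 = 0.
The positive root is δ = [−40000 + √(40000² + 4·11000·46110.40)] / (2·11000) = (−40000 + 60240.000)/22000 ≈ 0.9200.

δ ≈ 0.9200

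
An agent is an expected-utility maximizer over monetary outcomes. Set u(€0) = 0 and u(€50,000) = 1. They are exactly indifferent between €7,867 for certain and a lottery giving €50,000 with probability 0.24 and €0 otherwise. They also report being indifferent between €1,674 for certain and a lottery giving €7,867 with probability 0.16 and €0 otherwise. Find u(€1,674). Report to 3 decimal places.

0.038

From the first indifference, u(€7,867) = 0.24·u(€50,000) + 0.76·u(€0) = 0.24·1 + 0.76·0 = 0.24.
Chaining: u(€1,674) = 0.16·0.24 + 0.84·0.00 = 0.0384.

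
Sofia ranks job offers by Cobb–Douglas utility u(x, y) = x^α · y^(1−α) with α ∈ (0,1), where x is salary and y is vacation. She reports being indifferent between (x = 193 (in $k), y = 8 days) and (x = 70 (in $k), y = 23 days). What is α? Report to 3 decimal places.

α ≈ 0.510

Set the two utilities equal: 193^α·8^(1−α) = 70^α·23^(1−α).
Taking logs: α·ln 193 + (1−α)·ln 8 = α·ln 70 + (1−α)·ln 23, i.e. α·1.014195 = (1−α)·1.056053.
So α/(1−α) = (1.056053)/(1.014195) = 1.041272, and α = 1.041272/2.041272 ≈ 0.510.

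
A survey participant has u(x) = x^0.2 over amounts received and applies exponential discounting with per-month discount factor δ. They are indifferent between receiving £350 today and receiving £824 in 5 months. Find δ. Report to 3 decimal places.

Indifference means u(350) = δ^5 · u(824), so δ^5 = u(350)/u(824).
With u(x) = x^0.2: δ^5 = 350^0.2/824^0.2 = (350/824)^0.2 = 0.84261.
Hence δ = (0.84261)^(1/5) = 0.96633.

δ ≈ 0.966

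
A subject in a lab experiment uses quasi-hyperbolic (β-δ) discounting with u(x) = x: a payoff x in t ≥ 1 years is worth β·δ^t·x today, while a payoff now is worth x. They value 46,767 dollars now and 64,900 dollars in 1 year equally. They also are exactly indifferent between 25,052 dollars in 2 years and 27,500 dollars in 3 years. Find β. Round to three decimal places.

Both payoffs in the second observation are in the future, so β drops out: δ^2·25052 = δ^3·27500 ⇒ δ = 25052/27500 = 0.91098.
Substituting δ into 46767 = β·δ·64900: β = 46767/(59122.720) ≈ 0.791.

β ≈ 0.791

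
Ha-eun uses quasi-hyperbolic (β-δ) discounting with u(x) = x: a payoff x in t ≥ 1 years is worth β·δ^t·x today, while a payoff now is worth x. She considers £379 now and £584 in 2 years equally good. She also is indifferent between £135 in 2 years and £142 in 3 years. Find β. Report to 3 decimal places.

β ≈ 0.718

From the later pair, β·δ^2·135 = β·δ^3·142; dividing through, δ = 135/142 = 0.95070.
Substituting δ into 379 = β·δ^2·584: β = 379/(527.842) ≈ 0.718.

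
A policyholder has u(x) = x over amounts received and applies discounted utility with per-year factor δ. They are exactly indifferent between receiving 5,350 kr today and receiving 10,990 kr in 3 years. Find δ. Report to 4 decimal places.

Indifference means u(5350) = δ^3 · u(10990), so δ^3 = u(5350)/u(10990).
With u(x) = x: δ^3 = 5350/10990 = 0.48681.
Hence δ = (0.48681)^(1/3) = 0.786657.

δ ≈ 0.7867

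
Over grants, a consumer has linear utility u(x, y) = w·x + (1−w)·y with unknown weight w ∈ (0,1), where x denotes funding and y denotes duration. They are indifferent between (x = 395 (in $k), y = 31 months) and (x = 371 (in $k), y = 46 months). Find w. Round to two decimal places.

u(395,31) = u(371,46) means w·395 + (1−w)·31 = w·371 + (1−w)·46.
Rearranging, 24·w − 15·(1−w) = 0.
So w/(1−w) = 15/24 = 0.6250, giving w = 15/(24+15) = 0.38.

w = 0.38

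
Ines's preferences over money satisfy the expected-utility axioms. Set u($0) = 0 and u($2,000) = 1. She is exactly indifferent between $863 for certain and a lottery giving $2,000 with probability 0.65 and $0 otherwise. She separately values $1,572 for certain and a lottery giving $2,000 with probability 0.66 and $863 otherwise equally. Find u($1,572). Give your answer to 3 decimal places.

First, u($863) = 0.65·u($2,000) + 0.35·u($0) = 0.65.
The second indifference gives u($1,572) = 0.66·u($2,000) + 0.34·u($863) = 0.66·1.00 + 0.34·0.65 = 0.8810.

0.881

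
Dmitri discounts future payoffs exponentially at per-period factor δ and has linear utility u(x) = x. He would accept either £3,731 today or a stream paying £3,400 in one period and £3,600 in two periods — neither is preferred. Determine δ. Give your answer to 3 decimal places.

δ ≈ 0.650

Equating present values: 3731 = 3400δ + 3600δ².
So 3600δ² + 3400δ − 3731 = 0.
δ = (−3400 + √(3400² + 4·3600·3731)) / (2·3600) = (−3400 + √65286400.00) / 7200 ≈ 0.650.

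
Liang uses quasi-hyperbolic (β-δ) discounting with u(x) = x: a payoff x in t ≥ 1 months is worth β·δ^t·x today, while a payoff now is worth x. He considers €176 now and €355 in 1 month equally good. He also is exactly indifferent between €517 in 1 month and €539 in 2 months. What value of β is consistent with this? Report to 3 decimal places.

Both payoffs in the second observation are in the future, so β drops out: δ^1·517 = δ^2·539 ⇒ δ = 517/539 = 0.95918.
The first indifference: 176 = β·δ·355, so β = 176/(δ·355) = 176/(0.95918·355) ≈ 0.517.

β ≈ 0.517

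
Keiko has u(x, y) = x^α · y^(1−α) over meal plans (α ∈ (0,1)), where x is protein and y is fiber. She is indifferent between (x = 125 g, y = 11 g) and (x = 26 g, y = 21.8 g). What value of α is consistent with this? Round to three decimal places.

Set the two utilities equal: 125^α·11^(1−α) = 26^α·21.8^(1−α).
(125/26)^α = (21.8/11)^(1−α); take logs: α·ln(125/26) = (1−α)·ln(21.8/11), i.e. α·1.570217 = (1−α)·0.684015.
With A = 1.570217 and B = 0.684015: α·A = (1−α)·B, so α = B/(A+B) = 0.684015/2.254232 ≈ 0.303.

α ≈ 0.303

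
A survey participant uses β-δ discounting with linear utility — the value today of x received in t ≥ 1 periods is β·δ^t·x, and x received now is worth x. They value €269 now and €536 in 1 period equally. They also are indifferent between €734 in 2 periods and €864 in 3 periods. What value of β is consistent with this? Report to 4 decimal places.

β ≈ 0.5908

Both payoffs in the second observation are in the future, so β drops out: δ^2·734 = δ^3·864 ⇒ δ = 734/864 = 0.84954.
Now use the now-vs-future pair: 269 = β·δ·536 gives β = 269/(0.84954·536) ≈ 0.5908.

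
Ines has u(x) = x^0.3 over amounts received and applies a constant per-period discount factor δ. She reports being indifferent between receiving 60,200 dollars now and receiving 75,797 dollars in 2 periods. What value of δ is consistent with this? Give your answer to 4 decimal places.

δ ≈ 0.9660

The payoff in 2 periods is discounted by δ^2, so u(60200) = δ^2·u(75797) and δ^2 = u(60200)/u(75797).
With u(x) = x^0.3: δ^2 = 60200^0.3/75797^0.3 = (60200/75797)^0.3 = 0.93322.
Hence δ = (0.93322)^(1/2) = 0.966032.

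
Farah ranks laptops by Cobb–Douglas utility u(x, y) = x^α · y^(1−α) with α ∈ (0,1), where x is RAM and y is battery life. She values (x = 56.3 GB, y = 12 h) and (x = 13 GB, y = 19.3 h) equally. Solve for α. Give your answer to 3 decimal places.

Set the two utilities equal: 56.3^α·12^(1−α) = 13^α·19.3^(1−α).
Rearrange to (56.3/13)^α = (19.3/12)^(1−α) and take logs: α·1.465745 = (1−α)·0.475198.
Thus α·(1.940943) = 0.475198, so α = 0.475198/1.940943 ≈ 0.245.

α ≈ 0.245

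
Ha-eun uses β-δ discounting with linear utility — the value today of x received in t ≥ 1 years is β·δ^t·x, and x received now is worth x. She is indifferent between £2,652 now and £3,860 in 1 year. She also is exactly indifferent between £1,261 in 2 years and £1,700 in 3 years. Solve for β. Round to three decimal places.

From the later pair, β·δ^2·1261 = β·δ^3·1700; dividing through, δ = 1261/1700 = 0.74176.
Now use the now-vs-future pair: 2652 = β·δ·3860 gives β = 2652/(0.74176·3860) ≈ 0.926.

β ≈ 0.926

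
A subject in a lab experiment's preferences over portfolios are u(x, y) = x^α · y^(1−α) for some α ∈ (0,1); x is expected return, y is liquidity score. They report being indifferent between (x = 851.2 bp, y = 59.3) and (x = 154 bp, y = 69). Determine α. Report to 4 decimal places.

α ≈ 0.0814

The Cobb–Douglas utilities coincide, so 851.2^α·59.3^(1−α) = 154^α·69^(1−α).
Rearrange to (851.2/154)^α = (69/59.3)^(1−α) and take logs: α·1.7096945 = (1−α)·0.1514972.
With A = 1.7096945 and B = 0.1514972: α·A = (1−α)·B, so α = B/(A+B) = 0.1514972/1.8611917 ≈ 0.0814.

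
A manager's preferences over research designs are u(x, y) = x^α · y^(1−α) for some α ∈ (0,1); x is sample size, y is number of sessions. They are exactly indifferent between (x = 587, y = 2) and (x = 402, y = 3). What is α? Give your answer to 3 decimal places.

Indifference: 587^α · 2^(1−α) = 402^α · 3^(1−α).
Taking logs: α·ln 587 + (1−α)·ln 2 = α·ln 402 + (1−α)·ln 3, i.e. α·0.378573 = (1−α)·0.405465.
With A = 0.378573 and B = 0.405465: α·A = (1−α)·B, so α = B/(A+B) = 0.405465/0.784038 ≈ 0.517.

α ≈ 0.517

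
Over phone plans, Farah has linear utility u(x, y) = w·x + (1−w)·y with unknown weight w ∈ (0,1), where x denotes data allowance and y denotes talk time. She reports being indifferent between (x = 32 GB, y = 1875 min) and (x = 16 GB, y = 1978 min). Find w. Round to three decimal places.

w = 0.866

Equating utilities: w·32 + (1−w)·1875 = w·16 + (1−w)·1978.
w·(32−16) = (1−w)·(1978−1875), i.e. w·16 = (1−w)·103.
So w/(1−w) = 103/16 = 6.4375, giving w = 103/(16+103) = 0.866.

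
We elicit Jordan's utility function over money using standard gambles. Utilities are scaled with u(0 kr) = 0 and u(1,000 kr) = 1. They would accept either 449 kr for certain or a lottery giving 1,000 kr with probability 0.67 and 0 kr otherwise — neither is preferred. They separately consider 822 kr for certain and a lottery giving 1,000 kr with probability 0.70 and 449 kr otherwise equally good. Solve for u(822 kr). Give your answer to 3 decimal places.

The first gamble pins u(449 kr): it must equal 0.67·1 + 0.33·0 = 0.67.
Then u(822 kr) = 0.70·u(1,000 kr) + 0.30·u(449 kr) = 0.70·1.00 + 0.30·0.67 = 0.9010.

0.901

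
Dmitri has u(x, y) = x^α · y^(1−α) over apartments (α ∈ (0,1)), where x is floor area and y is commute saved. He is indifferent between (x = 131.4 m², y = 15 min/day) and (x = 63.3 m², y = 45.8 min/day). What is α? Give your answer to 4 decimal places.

α ≈ 0.6045

Indifference: 131.4^α · 15^(1−α) = 63.3^α · 45.8^(1−α).
(131.4/63.3)^α = (45.8/15)^(1−α); take logs: α·ln(131.4/63.3) = (1−α)·ln(45.8/15), i.e. α·0.7303608 = (1−α)·1.1162339.
So α/(1−α) = (1.1162339)/(0.7303608) = 1.5283322, and α = 1.5283322/2.5283322 ≈ 0.6045.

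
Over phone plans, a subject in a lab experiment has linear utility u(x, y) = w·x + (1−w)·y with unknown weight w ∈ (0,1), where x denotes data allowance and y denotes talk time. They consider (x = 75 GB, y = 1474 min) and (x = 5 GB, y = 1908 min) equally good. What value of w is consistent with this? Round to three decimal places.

Equating utilities: w·75 + (1−w)·1474 = w·5 + (1−w)·1908.
Rearranging, 70·w − 434·(1−w) = 0.
Hence w = 434/(70+434) = 434/504 = 0.861.

w = 0.861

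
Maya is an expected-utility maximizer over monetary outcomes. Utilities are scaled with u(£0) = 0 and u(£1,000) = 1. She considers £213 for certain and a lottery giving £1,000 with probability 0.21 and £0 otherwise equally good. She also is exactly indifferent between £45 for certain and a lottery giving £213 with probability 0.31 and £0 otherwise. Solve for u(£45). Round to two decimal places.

0.07

The first gamble pins u(£213): it must equal 0.21·1 + 0.79·0 = 0.21.
The second indifference gives u(£45) = 0.31·u(£213) + 0.69·u(£0) = 0.31·0.21 + 0.69·0.00 = 0.0651.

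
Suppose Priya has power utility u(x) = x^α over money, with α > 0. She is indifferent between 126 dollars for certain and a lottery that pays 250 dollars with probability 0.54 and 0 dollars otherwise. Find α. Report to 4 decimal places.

α ≈ 0.8993

The lottery's expected utility is 0.54·u(250) + 0.46·u(0) = 0.54·250^α (since u(0) = 0 for α > 0).
Setting u(126) equal to that: 126^α = 0.54·250^α ⇒ (126/250)^α = 0.54.
Taking logs: α·ln(126/250) = ln(0.54), so α = -0.6161861 / -0.6851790 ≈ 0.8993.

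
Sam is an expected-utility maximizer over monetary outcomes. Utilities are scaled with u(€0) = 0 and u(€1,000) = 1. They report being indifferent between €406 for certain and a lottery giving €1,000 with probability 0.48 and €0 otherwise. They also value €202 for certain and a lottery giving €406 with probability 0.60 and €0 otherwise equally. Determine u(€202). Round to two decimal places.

First, u(€406) = 0.48·u(€1,000) + 0.52·u(€0) = 0.48.
Chaining: u(€202) = 0.60·0.48 + 0.40·0.00 = 0.2880.

0.29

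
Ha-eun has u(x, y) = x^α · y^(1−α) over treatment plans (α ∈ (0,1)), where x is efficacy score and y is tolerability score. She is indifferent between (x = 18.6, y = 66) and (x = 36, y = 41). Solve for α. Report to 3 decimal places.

Indifference: 18.6^α · 66^(1−α) = 36^α · 41^(1−α).
(18.6/36)^α = (41/66)^(1−α); take logs: α·ln(18.6/36) = (1−α)·ln(41/66), i.e. α·-0.660357 = (1−α)·-0.476083.
So α/(1−α) = (-0.476083)/(-0.660357) = 0.720948, and α = 0.720948/1.720948 ≈ 0.419.

α ≈ 0.419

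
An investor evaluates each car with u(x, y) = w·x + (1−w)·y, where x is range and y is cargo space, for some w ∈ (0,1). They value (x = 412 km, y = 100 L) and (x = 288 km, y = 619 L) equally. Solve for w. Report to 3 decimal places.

w = 0.807

Indifference: w·412 + (1−w)·100 = w·288 + (1−w)·619.
Rearranging, 124·w − 519·(1−w) = 0.
So w/(1−w) = 519/124 = 4.1855, giving w = 519/(124+519) = 0.807.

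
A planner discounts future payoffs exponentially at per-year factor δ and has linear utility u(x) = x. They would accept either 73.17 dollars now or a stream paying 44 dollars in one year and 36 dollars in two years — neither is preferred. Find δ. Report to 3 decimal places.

Present value of the stream is 44·δ + 36·δ². Indifference gives 44δ + 36δ² = 73.17.
That is, 36δ² + 44δ − 73.17 = 0, a quadratic in δ.
By the quadratic formula (taking the positive root), δ = (−44 + √12472.48) / 72 ≈ 0.940.

δ ≈ 0.940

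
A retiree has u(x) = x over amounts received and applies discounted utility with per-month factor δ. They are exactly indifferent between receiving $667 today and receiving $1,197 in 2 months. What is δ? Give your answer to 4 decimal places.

δ ≈ 0.7465

The payoff in 2 months is discounted by δ^2, so u(667) = δ^2·u(1197) and δ^2 = u(667)/u(1197).
With u(x) = x: δ^2 = 667/1197 = 0.55723.
Hence δ = (0.55723)^(1/2) = 0.746476.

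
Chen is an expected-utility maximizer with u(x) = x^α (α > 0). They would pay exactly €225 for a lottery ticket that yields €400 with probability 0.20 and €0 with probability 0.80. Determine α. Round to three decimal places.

α ≈ 2.797

Since u(0) = 0, the lottery's EU is 0.20·400^α.
Indifference: 225^α = 0.20·400^α, so (225/400)^α = 0.20.
Take logs: α = ln 0.20 / ln(225/400) ≈ 2.79725.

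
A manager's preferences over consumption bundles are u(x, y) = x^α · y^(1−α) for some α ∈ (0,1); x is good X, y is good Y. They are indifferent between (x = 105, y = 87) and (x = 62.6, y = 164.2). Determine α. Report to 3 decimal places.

The Cobb–Douglas utilities coincide, so 105^α·87^(1−α) = 62.6^α·164.2^(1−α).
(105/62.6)^α = (164.2/87)^(1−α); take logs: α·ln(105/62.6) = (1−α)·ln(164.2/87), i.e. α·0.517195 = (1−α)·0.635177.
So α/(1−α) = (0.635177)/(0.517195) = 1.228119, and α = 1.228119/2.228119 ≈ 0.551.

α ≈ 0.551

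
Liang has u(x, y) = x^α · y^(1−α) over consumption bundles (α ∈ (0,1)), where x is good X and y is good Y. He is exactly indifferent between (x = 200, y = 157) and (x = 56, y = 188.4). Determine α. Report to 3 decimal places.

α ≈ 0.125

The Cobb–Douglas utilities coincide, so 200^α·157^(1−α) = 56^α·188.4^(1−α).
(200/56)^α = (188.4/157)^(1−α); take logs: α·ln(200/56) = (1−α)·ln(188.4/157), i.e. α·1.272966 = (1−α)·0.182322.
So α/(1−α) = (0.182322)/(1.272966) = 0.143226, and α = 0.143226/1.143226 ≈ 0.125.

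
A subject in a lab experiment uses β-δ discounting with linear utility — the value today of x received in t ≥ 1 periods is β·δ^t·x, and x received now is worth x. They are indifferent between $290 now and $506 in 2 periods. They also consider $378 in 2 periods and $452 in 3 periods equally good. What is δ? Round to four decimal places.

From the later pair, β·δ^2·378 = β·δ^3·452; dividing through, δ = 378/452 = 0.83628.

δ ≈ 0.8363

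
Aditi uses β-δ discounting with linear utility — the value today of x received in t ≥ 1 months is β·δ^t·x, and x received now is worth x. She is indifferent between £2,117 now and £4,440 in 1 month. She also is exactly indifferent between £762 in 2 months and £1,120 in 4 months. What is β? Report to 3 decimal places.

β ≈ 0.578

From the later pair, β·δ^2·762 = β·δ^4·1120; dividing through, δ^2 = 762/1120 = 0.68036, so δ = 0.82484.
The first indifference: 2117 = β·δ·4440, so β = 2117/(δ·4440) = 2117/(0.82484·4440) ≈ 0.578.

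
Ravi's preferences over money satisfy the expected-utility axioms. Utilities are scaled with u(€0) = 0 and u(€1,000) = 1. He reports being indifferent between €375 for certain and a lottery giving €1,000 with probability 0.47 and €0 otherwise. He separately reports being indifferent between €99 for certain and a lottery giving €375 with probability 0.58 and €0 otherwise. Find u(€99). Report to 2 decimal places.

0.27

From the first indifference, u(€375) = 0.47·u(€1,000) + 0.53·u(€0) = 0.47·1 + 0.53·0 = 0.47.
Then u(€99) = 0.58·u(€375) + 0.42·u(€0) = 0.58·0.47 + 0.42·0.00 = 0.2726.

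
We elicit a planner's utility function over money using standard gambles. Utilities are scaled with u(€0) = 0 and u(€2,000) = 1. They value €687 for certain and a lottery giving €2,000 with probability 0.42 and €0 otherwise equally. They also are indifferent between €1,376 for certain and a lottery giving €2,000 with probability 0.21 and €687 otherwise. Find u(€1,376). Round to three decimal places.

First, u(€687) = 0.42·u(€2,000) + 0.58·u(€0) = 0.42.
The second indifference gives u(€1,376) = 0.21·u(€2,000) + 0.79·u(€687) = 0.21·1.00 + 0.79·0.42 = 0.5418.

0.542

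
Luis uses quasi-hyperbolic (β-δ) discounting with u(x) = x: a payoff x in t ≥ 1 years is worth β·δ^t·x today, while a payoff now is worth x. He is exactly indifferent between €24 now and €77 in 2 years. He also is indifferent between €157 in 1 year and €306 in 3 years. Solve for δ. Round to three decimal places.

The second indifference involves only future payoffs, so β cancels: β·δ^1·157 = β·δ^3·306, giving δ^2 = 157/306 = 0.51307, so δ = 0.71629.

δ ≈ 0.716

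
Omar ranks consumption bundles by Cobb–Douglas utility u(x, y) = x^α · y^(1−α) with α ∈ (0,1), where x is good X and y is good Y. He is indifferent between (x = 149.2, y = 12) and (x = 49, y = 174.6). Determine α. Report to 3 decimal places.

α ≈ 0.706

Indifference: 149.2^α · 12^(1−α) = 49^α · 174.6^(1−α).
Taking logs: α·ln 149.2 + (1−α)·ln 12 = α·ln 49 + (1−α)·ln 174.6, i.e. α·1.113467 = (1−α)·2.677591.
So α/(1−α) = (2.677591)/(1.113467) = 2.404733, and α = 2.404733/3.404733 ≈ 0.706.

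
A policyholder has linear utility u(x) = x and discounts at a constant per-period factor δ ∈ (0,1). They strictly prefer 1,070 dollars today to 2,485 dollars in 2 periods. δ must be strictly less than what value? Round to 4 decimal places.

Comparing present values: 1070 > δ^2·2485.
Dividing by 2485: δ^2 < 0.43058. Both sides are positive, so the square root keeps the direction.
δ < (1070/2485)^(1/2) ≈ 0.6562.

δ < 0.6562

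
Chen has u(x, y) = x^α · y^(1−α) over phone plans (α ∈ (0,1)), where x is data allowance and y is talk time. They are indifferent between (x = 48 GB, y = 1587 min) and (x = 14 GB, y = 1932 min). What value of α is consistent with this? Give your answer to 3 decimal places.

Set the two utilities equal: 48^α·1587^(1−α) = 14^α·1932^(1−α).
(48/14)^α = (1932/1587)^(1−α); take logs: α·ln(48/14) = (1−α)·ln(1932/1587), i.e. α·1.232144 = (1−α)·0.196710.
Thus α·(1.428854) = 0.196710, so α = 0.196710/1.428854 ≈ 0.138.

α ≈ 0.138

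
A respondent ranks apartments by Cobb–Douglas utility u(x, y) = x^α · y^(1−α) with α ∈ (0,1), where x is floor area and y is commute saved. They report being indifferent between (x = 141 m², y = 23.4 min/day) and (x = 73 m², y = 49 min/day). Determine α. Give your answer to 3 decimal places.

Set the two utilities equal: 141^α·23.4^(1−α) = 73^α·49^(1−α).
(141/73)^α = (49/23.4)^(1−α); take logs: α·ln(141/73) = (1−α)·ln(49/23.4), i.e. α·0.658300 = (1−α)·0.739084.
Thus α·(1.397384) = 0.739084, so α = 0.739084/1.397384 ≈ 0.529.

α ≈ 0.529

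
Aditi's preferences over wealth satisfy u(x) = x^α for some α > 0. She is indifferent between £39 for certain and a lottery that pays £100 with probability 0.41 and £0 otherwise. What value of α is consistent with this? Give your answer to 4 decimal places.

Since u(0) = 0, the lottery's EU is 0.41·100^α.
Setting u(39) equal to that: 39^α = 0.41·100^α ⇒ (39/100)^α = 0.41.
Taking logs: α·ln(39/100) = ln(0.41), so α = -0.8915981 / -0.9416085 ≈ 0.9469.

α ≈ 0.9469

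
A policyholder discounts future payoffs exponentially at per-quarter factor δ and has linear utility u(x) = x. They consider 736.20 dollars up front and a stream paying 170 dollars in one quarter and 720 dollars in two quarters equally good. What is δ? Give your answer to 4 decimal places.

The stream is worth 170δ + 720δ² today, so 170δ + 720δ² = 736.20.
Rearranged: 720δ² + 170δ − 736.20 = 0.
δ = (−170 + √(170² + 4·720·736.20)) / (2·720) = (−170 + √2149156.00) / 1440 ≈ 0.9000.

δ ≈ 0.9000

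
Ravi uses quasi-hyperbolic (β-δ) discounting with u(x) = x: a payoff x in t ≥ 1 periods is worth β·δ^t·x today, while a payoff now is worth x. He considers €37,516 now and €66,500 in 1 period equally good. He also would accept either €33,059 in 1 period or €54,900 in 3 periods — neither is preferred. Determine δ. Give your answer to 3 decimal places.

δ ≈ 0.776

Both payoffs in the second observation are in the future, so β drops out: δ^1·33059 = δ^3·54900 ⇒ δ^2 = 33059/54900 = 0.60217, so δ = 0.77599.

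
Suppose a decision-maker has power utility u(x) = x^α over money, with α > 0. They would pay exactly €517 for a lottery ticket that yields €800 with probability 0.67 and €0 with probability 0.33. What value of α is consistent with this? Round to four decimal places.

Since u(0) = 0, the lottery's EU is 0.67·800^α.
Equating: 517^α = 0.67·800^α, i.e. 0.6462^α = 0.67.
Take logs: α = ln 0.67 / ln(517/800) ≈ 0.917330.

α ≈ 0.9173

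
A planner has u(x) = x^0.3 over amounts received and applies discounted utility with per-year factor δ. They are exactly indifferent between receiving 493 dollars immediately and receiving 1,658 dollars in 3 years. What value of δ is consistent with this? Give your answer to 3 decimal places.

δ ≈ 0.886

Indifference means u(493) = δ^3 · u(1658), so δ^3 = u(493)/u(1658).
With u(x) = x^0.3: δ^3 = 493^0.3/1658^0.3 = (493/1658)^0.3 = 0.69499.
Taking the cube root: δ = 0.69499^(1/3) ≈ 0.886.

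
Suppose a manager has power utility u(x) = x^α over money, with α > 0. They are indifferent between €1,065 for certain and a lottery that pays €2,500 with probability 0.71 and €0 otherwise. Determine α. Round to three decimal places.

α ≈ 0.401

EU(lottery) = 0.71·2500^α + 0.29·0 = 0.71·2500^α.
Setting u(1065) equal to that: 1065^α = 0.71·2500^α ⇒ (1065/2500)^α = 0.71.
Take logs: α = ln 0.71 / ln(1065/2500) ≈ 0.40136.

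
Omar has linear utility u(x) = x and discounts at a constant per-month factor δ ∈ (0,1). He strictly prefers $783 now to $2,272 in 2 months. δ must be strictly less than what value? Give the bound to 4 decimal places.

The preference means 783 > δ^2·2272.
So δ^2 < 783/2272 = 0.34463; taking the square root of both positive sides preserves the inequality.
δ < 0.34463^(1/2) = 0.5871.

δ < 0.5871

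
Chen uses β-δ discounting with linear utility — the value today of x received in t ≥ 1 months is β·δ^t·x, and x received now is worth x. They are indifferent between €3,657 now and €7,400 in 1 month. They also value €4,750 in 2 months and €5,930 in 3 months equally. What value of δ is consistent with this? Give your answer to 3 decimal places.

δ ≈ 0.801

From the later pair, β·δ^2·4750 = β·δ^3·5930; dividing through, δ = 4750/5930 = 0.80101.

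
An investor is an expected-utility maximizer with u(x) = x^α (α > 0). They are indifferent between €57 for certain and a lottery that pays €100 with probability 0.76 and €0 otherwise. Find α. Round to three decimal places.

Since u(0) = 0, the lottery's EU is 0.76·100^α.
Equating: 57^α = 0.76·100^α, i.e. 0.5700^α = 0.76.
Take logs: α = ln 0.76 / ln(57/100) ≈ 0.48822.

α ≈ 0.488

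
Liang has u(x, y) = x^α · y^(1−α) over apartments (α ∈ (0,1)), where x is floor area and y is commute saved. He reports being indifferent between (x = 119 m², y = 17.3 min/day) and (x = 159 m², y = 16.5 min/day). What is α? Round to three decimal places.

Indifference: 119^α · 17.3^(1−α) = 159^α · 16.5^(1−α).
Taking logs: α·ln 119 + (1−α)·ln 17.3 = α·ln 159 + (1−α)·ln 16.5, i.e. α·-0.289781 = (1−α)·-0.047346.
With A = -0.289781 and B = -0.047346: α·A = (1−α)·B, so α = B/(A+B) = -0.047346/-0.337127 ≈ 0.140.

α ≈ 0.140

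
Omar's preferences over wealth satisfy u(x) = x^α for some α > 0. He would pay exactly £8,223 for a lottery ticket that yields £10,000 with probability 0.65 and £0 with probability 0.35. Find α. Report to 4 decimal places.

α ≈ 2.2018

EU(lottery) = 0.65·10000^α + 0.35·0 = 0.65·10000^α.
Setting u(8223) equal to that: 8223^α = 0.65·10000^α ⇒ (8223/10000)^α = 0.65.
Taking logs: α·ln(8223/10000) = ln(0.65), so α = -0.4307829 / -0.1956500 ≈ 2.2018.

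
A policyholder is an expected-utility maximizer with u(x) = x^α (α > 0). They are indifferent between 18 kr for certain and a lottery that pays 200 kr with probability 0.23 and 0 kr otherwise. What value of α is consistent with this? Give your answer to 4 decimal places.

α ≈ 0.6103

EU(lottery) = 0.23·200^α + 0.77·0 = 0.23·200^α.
Indifference: 18^α = 0.23·200^α, so (18/200)^α = 0.23.
α = ln(0.23) / ln(18/200) = -1.4696760/-2.4079456 ≈ 0.6103.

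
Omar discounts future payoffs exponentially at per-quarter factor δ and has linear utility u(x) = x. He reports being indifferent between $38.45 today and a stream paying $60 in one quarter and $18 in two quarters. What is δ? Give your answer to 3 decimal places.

δ ≈ 0.550

The stream is worth 60δ + 18δ² today, so 60δ + 18δ² = 38.45.
So 18δ² + 60δ − 38.45 = 0.
The positive root is δ = [−60 + √(60² + 4·18·38.45)] / (2·18) = (−60 + 79.802)/36 ≈ 0.550.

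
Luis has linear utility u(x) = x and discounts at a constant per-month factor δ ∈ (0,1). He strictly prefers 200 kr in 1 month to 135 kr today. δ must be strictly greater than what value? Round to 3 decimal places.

Under u(x) = x this choice says 135 < δ·200.
So δ > 135/200 = 0.67500.

δ > 0.675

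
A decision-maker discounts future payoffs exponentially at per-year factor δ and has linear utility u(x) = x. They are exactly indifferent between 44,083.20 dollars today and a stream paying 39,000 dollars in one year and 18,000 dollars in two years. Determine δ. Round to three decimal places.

δ ≈ 0.820

The stream is worth 39000δ + 18000δ² today, so 39000δ + 18000δ² = 44083.20.
Rearranged: 18000δ² + 39000δ − 44083.20 = 0.
By the quadratic formula (taking the positive root), δ = (−39000 + √4694990400.00) / 36000 ≈ 0.820.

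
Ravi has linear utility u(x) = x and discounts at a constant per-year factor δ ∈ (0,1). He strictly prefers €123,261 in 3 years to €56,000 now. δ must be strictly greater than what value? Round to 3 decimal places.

Comparing present values: 56000 < δ^3·123261.
Hence δ^3 > 56000/123261 = 0.45432, and x ↦ x^(1/3) is increasing on (0,∞).
δ > (56000/123261)^(1/3) ≈ 0.769.

δ > 0.769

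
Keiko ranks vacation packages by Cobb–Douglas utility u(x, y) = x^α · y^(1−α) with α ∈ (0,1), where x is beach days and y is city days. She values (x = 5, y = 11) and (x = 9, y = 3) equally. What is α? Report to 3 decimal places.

α ≈ 0.689

Set the two utilities equal: 5^α·11^(1−α) = 9^α·3^(1−α).
Rearrange to (5/9)^α = (3/11)^(1−α) and take logs: α·-0.587787 = (1−α)·-1.299283.
So α/(1−α) = (-1.299283)/(-0.587787) = 2.210466, and α = 2.210466/3.210466 ≈ 0.689.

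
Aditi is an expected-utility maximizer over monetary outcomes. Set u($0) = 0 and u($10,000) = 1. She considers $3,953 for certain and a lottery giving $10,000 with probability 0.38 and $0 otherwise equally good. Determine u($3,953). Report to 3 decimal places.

The indifference gives u($3,953) = 0.38·u($10,000) + 0.62·u($0) = 0.38·1 + 0.62·0 = 0.38.

0.380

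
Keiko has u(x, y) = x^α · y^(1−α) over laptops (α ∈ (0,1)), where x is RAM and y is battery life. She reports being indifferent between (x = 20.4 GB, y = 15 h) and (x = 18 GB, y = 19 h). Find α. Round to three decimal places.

Set the two utilities equal: 20.4^α·15^(1−α) = 18^α·19^(1−α).
Rearrange to (20.4/18)^α = (19/15)^(1−α) and take logs: α·0.125163 = (1−α)·0.236389.
Thus α·(0.361552) = 0.236389, so α = 0.236389/0.361552 ≈ 0.654.

α ≈ 0.654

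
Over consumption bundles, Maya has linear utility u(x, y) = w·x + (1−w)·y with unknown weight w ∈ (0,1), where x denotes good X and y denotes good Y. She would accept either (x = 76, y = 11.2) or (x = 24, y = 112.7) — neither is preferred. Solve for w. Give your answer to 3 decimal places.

u(76,11.2) = u(24,112.7) means w·76 + (1−w)·11.2 = w·24 + (1−w)·112.7.
w·(76−24) = (1−w)·(112.7−11.2), i.e. w·52 = (1−w)·101.5.
The marginal rate of substitution is 101.5/52, so w = 101.5/(52+101.5) = 0.661.

w = 0.661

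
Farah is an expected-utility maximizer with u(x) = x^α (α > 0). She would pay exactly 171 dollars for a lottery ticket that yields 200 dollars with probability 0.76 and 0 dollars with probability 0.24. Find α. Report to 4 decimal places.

α ≈ 1.7519

Since u(0) = 0, the lottery's EU is 0.76·200^α.
Setting u(171) equal to that: 171^α = 0.76·200^α ⇒ (171/200)^α = 0.76.
α = ln(0.76) / ln(171/200) = -0.2744368/-0.1566538 ≈ 1.7519.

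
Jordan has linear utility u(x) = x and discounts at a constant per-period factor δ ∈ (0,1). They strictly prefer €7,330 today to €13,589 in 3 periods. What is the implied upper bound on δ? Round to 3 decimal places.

Under u(x) = x this choice says 7330 > δ^3·13589.
Hence δ^3 < 7330/13589 = 0.53941, and x ↦ x^(1/3) is increasing on (0,∞).
δ < (7330/13589)^(1/3) ≈ 0.814.

δ < 0.814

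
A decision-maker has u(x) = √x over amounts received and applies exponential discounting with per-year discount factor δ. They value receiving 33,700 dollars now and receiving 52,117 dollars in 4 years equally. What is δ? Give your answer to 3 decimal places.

δ ≈ 0.947

Equating discounted utilities: u(33700) = δ^4·u(52117) ⇒ δ^4 = u(33700)/u(52117).
Since u(x) = √x, δ^4 = √(33700/52117) = 0.80413.
Hence δ = (0.80413)^(1/4) = 0.94696.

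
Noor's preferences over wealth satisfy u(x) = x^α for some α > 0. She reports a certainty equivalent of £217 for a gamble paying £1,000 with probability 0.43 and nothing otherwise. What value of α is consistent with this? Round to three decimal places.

α ≈ 0.552

The lottery's expected utility is 0.43·u(1000) + 0.57·u(0) = 0.43·1000^α (since u(0) = 0 for α > 0).
Equating: 217^α = 0.43·1000^α, i.e. 0.2170^α = 0.43.
α = ln(0.43) / ln(217/1000) = -0.843970/-1.527858 ≈ 0.552.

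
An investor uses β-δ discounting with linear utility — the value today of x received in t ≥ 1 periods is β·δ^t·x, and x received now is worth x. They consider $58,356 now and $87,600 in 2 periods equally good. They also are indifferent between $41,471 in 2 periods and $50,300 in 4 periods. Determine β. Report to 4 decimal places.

Both payoffs in the second observation are in the future, so β drops out: δ^2·41471 = δ^4·50300 ⇒ δ^2 = 41471/50300 = 0.82447, so δ = 0.90801.
The first indifference: 58356 = β·δ^2·87600, so β = 58356/(δ^2·87600) = 58356/(0.82447·87600) ≈ 0.8080.

β ≈ 0.8080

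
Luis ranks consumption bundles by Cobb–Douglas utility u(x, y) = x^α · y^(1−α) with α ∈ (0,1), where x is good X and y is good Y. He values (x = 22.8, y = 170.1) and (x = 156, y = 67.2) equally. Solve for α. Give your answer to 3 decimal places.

α ≈ 0.326

The Cobb–Douglas utilities coincide, so 22.8^α·170.1^(1−α) = 156^α·67.2^(1−α).
Taking logs: α·ln 22.8 + (1−α)·ln 170.1 = α·ln 156 + (1−α)·ln 67.2, i.e. α·-1.923095 = (1−α)·-0.928713.
So α/(1−α) = (-0.928713)/(-1.923095) = 0.482926, and α = 0.482926/1.482926 ≈ 0.326.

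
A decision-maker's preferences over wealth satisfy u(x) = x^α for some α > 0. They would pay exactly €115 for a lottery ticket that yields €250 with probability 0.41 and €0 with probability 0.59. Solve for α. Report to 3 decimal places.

EU(lottery) = 0.41·250^α + 0.59·0 = 0.41·250^α.
Equating: 115^α = 0.41·250^α, i.e. 0.4600^α = 0.41.
Taking logs: α·ln(115/250) = ln(0.41), so α = -0.891598 / -0.776529 ≈ 1.148.

α ≈ 1.148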